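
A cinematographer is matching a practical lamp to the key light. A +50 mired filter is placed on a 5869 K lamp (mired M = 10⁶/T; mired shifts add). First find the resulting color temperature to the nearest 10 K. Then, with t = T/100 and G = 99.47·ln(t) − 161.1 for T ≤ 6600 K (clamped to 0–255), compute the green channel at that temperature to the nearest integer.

218

M_in = 10⁶/5869 = 170.39; M_out = 170.39 + (+50) = 220.39.
T_out = 10⁶/220.39 = 4537.5 K → 4540 K; t = 45.4.
G = 99.47·ln 45.4 − 161.1 = 99.47·3.8155 − 161.1 = 218.429.
Rounded: 218.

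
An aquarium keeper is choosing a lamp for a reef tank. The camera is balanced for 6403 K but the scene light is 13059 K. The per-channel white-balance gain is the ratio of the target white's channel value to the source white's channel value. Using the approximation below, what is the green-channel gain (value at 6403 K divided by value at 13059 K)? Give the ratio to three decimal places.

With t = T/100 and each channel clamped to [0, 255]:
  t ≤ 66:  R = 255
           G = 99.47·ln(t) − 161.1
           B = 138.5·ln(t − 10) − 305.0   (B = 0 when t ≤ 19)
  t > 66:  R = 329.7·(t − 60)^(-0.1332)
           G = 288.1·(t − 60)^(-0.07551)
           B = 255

1.209

At 13059 K (t = 130.59):
  G = 288.1·(130.59 − 60)^(-0.07551) = 288.1·70.59^(-0.07551) = 288.1·0.72511 = 208.903.
At 6403 K (t = 64.03):
  G = 99.47·ln 64.03 − 161.1 = 99.47·4.1594 − 161.1 = 252.631.
Gain = 252.631 / 208.903 = 1.2093 → 1.209.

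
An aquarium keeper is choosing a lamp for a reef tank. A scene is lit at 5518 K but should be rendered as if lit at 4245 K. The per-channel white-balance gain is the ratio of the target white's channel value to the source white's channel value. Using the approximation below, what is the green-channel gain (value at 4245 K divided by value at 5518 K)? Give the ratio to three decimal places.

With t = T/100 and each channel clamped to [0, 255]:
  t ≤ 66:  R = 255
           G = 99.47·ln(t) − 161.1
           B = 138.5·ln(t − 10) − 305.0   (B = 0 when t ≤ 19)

At 5518 K (t = 55.18):
  G = 99.47·ln 55.18 − 161.1 = 99.47·4.0106 − 161.1 = 237.834.
At 4245 K (t = 42.45):
  G = 99.47·ln 42.45 − 161.1 = 99.47·3.7483 − 161.1 = 211.746.
Gain = 211.746 / 237.834 = 0.8903 → 0.890.

0.890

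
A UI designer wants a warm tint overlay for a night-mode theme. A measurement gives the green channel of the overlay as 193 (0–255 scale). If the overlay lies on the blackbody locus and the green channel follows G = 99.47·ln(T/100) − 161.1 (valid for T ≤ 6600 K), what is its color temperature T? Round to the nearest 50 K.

3500 K

ln t = (193 + 161.1) / 99.47 = 3.5599.
t = e^3.5599 = 35.159.
T = 100·t = 3516 K → 3500 K to the nearest 50 K.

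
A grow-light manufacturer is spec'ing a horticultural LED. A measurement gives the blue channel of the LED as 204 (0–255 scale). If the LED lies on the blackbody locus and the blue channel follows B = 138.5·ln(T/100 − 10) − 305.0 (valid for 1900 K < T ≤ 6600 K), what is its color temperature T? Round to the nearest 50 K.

ln(t − 10) = (204 + 305.0) / 138.5 = 3.6751.
t − 10 = e^3.6751 = 39.452, so t = 49.452.
T = 100·t = 4945 K → 4950 K to the nearest 50 K.

4950 K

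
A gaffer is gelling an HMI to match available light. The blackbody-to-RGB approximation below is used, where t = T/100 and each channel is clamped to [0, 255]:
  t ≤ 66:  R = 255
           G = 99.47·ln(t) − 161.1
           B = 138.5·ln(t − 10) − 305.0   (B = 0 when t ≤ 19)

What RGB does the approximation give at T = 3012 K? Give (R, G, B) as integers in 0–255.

(255, 178, 111)

t = 3012/100 = 30.12; the t ≤ 66 branch applies.
R = 255 by definition for t ≤ 66.
G = 99.47·ln 30.12 − 161.1 = 99.47·3.4052 − 161.1 = 177.614.
B = 138.5·ln(30.12 − 10) − 305.0 = 138.5·ln 20.12 − 305.0 = 138.5·3.0017 − 305.0 = 110.737.
Rounded: (255, 178, 111).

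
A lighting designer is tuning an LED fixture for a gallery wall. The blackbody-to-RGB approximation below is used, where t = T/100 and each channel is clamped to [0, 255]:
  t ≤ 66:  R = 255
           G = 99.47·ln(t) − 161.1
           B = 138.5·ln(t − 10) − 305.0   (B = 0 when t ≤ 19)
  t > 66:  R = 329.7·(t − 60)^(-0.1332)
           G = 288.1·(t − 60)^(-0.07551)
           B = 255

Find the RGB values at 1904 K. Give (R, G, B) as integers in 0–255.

t = 1904/100 = 19.04; the t ≤ 66 branch applies.
R = 255 by definition for t ≤ 66.
G = 99.47·ln 19.04 − 161.1 = 99.47·2.9465 − 161.1 = 131.993.
B = 138.5·ln(19.04 − 10) − 305.0 = 138.5·ln 9.04 − 305.0 = 138.5·2.2017 − 305.0 = -0.070 → clamped to 0.
Rounded: (255, 132, 0).

(255, 132, 0)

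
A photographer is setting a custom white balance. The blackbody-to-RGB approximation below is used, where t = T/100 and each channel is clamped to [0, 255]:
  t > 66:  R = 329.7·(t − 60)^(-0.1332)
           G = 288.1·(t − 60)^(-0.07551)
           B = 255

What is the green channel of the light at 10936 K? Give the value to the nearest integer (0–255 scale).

t = 10936/100 = 109.36; the t > 66 branch applies.
G = 288.1·(109.36 − 60)^(-0.07551) = 288.1·49.36^(-0.07551) = 288.1·0.74496 = 214.623.
Rounded: 215.

215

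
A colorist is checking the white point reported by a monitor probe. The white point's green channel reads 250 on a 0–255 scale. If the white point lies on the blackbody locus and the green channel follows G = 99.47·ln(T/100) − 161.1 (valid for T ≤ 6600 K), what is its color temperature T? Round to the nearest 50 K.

ln t = (250 + 161.1) / 99.47 = 4.1329.
t = e^4.1329 = 62.359.
T = 100·t = 6236 K → 6250 K to the nearest 50 K.

6250 K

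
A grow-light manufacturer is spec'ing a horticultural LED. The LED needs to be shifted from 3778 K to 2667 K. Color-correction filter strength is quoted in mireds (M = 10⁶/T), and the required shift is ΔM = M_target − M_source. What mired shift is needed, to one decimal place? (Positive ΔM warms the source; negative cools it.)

+110.3 mireds

M_source = 10⁶/3778 = 264.690; M_target = 10⁶/2667 = 374.953.
ΔM = 374.953 − 264.690 = 110.263 → +110.3 mireds, a warming shift.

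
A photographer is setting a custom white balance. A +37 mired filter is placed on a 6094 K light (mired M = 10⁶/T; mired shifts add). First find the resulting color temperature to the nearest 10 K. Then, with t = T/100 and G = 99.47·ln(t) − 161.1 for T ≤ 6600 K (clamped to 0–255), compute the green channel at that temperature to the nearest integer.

227

M_in = 10⁶/6094 = 164.10; M_out = 164.10 + (+37) = 201.10.
T_out = 10⁶/201.10 = 4972.8 K → 4970 K; t = 49.7.
G = 99.47·ln 49.7 − 161.1 = 99.47·3.9060 − 161.1 = 227.430.
Rounded: 227.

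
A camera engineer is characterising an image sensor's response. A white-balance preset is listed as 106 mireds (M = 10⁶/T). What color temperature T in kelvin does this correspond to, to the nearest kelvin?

9434 K

T = 10⁶ / 106 = 9433.96 K → 9434 K.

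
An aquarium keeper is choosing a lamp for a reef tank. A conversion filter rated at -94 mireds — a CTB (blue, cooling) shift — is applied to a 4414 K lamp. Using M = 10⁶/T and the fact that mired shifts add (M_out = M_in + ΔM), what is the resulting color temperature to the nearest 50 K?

7550 K

M_in = 10⁶/4414 = 226.55 mireds.
M_out = 226.55 + (-94) = 132.55 mireds.
T_out = 10⁶/132.55 = 7544.2 K → 7550 K.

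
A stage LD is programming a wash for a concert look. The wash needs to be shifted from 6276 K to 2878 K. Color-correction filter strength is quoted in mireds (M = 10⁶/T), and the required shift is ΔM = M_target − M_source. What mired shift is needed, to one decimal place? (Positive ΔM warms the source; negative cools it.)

M_source = 10⁶/6276 = 159.337; M_target = 10⁶/2878 = 347.464.
ΔM = 347.464 − 159.337 = 188.126 → +188.1 mireds, a warming shift.

+188.1 mireds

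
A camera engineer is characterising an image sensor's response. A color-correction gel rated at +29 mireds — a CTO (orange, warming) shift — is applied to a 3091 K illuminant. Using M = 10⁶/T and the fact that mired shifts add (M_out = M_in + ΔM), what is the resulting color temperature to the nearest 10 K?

M_in = 10⁶/3091 = 323.52 mireds.
M_out = 323.52 + (+29) = 352.52 mireds.
T_out = 10⁶/352.52 = 2836.7 K → 2840 K.

2840 K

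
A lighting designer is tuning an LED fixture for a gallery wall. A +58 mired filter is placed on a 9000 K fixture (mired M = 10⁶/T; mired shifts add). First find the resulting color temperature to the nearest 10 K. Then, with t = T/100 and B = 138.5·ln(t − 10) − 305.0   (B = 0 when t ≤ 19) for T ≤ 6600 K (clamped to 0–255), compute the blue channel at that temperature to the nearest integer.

234

M_in = 10⁶/9000 = 111.11; M_out = 111.11 + (+58) = 169.11.
T_out = 10⁶/169.11 = 5913.3 K → 5910 K; t = 59.1.
B = 138.5·ln(59.1 − 10) − 305.0 = 138.5·ln 49.1 − 305.0 = 138.5·3.8939 − 305.0 = 234.299.
Rounded: 234.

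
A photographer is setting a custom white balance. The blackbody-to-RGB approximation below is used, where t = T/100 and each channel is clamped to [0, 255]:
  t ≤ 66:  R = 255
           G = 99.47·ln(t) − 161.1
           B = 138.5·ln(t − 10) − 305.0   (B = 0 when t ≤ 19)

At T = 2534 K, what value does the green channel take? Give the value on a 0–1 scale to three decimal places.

t = 2534/100 = 25.34; the t ≤ 66 branch applies.
G = 99.47·ln 25.34 − 161.1 = 99.47·3.2324 − 161.1 = 160.425.
On a 0–1 scale: 160.425/255 = 0.6291 → 0.629.

0.629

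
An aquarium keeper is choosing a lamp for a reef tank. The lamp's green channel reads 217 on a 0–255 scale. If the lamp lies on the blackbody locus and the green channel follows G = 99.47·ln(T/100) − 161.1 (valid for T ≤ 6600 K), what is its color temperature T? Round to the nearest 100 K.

4500 K

ln t = (217 + 161.1) / 99.47 = 3.8011.
t = e^3.8011 = 44.752.
T = 100·t = 4475 K → 4500 K to the nearest 100 K.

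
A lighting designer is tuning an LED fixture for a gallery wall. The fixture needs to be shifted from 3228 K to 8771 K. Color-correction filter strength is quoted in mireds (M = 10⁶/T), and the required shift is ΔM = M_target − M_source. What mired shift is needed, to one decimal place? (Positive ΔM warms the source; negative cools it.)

-195.8 mireds

M_source = 10⁶/3228 = 309.789; M_target = 10⁶/8771 = 114.012.
ΔM = 114.012 − 309.789 = -195.777 → -195.8 mireds, a cooling shift.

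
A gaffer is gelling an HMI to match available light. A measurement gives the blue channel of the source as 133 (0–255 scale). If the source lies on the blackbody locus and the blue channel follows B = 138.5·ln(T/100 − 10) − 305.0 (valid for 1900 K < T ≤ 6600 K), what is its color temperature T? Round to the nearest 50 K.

3350 K

ln(t − 10) = (133 + 305.0) / 138.5 = 3.1625.
t − 10 = e^3.1625 = 23.629, so t = 33.629.
T = 100·t = 3363 K → 3350 K to the nearest 50 K.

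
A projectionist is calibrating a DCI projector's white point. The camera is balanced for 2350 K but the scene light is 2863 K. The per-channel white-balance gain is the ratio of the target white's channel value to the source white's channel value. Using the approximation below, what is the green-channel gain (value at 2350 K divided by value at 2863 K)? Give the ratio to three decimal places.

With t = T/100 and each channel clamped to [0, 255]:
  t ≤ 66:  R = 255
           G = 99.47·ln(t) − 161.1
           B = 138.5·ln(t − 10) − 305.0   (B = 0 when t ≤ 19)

At 2863 K (t = 28.63):
  G = 99.47·ln 28.63 − 161.1 = 99.47·3.3545 − 161.1 = 172.568.
At 2350 K (t = 23.5):
  G = 99.47·ln 23.5 − 161.1 = 99.47·3.1570 − 161.1 = 152.927.
Gain = 152.927 / 172.568 = 0.8862 → 0.886.

0.886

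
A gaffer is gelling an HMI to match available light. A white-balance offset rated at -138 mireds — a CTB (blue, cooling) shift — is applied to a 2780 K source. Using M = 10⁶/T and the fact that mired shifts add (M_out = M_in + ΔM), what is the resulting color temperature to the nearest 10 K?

M_in = 10⁶/2780 = 359.71 mireds.
M_out = 359.71 + (-138) = 221.71 mireds.
T_out = 10⁶/221.71 = 4510.4 K → 4510 K.

4510 K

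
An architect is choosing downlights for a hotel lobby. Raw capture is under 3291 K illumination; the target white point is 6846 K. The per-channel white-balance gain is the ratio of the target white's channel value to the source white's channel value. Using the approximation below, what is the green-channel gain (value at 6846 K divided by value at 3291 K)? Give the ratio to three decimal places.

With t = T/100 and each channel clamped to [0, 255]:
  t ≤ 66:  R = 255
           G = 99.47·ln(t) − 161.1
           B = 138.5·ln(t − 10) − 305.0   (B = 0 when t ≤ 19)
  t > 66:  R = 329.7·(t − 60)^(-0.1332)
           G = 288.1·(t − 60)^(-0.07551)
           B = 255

At 3291 K (t = 32.91):
  G = 99.47·ln 32.91 − 161.1 = 99.47·3.4938 − 161.1 = 186.426.
At 6846 K (t = 68.46):
  G = 288.1·(68.46 − 60)^(-0.07551) = 288.1·8.46^(-0.07551) = 288.1·0.85109 = 245.198.
Gain = 245.198 / 186.426 = 1.3153 → 1.315.

1.315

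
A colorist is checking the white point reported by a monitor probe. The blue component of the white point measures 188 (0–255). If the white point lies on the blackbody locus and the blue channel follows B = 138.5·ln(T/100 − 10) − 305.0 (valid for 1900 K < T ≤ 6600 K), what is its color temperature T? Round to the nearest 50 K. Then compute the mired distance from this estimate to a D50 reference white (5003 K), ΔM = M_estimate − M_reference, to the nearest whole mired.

ln(t − 10) = (188 + 305.0) / 138.5 = 3.5596.
t − 10 = e^3.5596 = 35.148, so t = 45.148.
T = 100·t = 4515 K → 4500 K to the nearest 50 K.
M_estimate = 10⁶/4500 = 222.22; M_reference = 10⁶/5003 = 199.88.
ΔM = 222.22 − 199.88 = 22.34 → +22 mireds.

+22 mireds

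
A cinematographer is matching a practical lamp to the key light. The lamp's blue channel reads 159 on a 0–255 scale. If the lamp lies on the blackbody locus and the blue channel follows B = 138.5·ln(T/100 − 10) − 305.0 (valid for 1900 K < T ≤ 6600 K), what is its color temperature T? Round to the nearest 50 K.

3850 K

ln(t − 10) = (159 + 305.0) / 138.5 = 3.3502.
t − 10 = e^3.3502 = 28.508, so t = 38.508.
T = 100·t = 3851 K → 3850 K to the nearest 50 K.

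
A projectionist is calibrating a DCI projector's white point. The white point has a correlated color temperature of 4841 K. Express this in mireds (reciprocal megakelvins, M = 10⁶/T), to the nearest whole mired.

M = 10⁶ / 4841 = 206.569 → 207 mireds.

207 mireds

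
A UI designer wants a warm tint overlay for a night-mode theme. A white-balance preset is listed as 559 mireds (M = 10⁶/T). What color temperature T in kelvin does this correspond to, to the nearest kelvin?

1789 K

T = 10⁶ / 559 = 1788.91 K → 1789 K.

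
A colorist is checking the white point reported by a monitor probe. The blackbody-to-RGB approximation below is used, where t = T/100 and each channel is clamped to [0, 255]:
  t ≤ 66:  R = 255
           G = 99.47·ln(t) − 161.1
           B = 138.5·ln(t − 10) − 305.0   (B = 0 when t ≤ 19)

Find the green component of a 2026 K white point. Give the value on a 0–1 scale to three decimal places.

0.542

t = 2026/100 = 20.26; the t ≤ 66 branch applies.
G = 99.47·ln 20.26 − 161.1 = 99.47·3.0086 − 161.1 = 138.170.
On a 0–1 scale: 138.170/255 = 0.5418 → 0.542.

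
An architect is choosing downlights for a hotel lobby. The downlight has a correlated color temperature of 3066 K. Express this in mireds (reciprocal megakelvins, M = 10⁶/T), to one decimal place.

M = 10⁶ / 3066 = 326.158 → 326.2 mireds.

326.2 mireds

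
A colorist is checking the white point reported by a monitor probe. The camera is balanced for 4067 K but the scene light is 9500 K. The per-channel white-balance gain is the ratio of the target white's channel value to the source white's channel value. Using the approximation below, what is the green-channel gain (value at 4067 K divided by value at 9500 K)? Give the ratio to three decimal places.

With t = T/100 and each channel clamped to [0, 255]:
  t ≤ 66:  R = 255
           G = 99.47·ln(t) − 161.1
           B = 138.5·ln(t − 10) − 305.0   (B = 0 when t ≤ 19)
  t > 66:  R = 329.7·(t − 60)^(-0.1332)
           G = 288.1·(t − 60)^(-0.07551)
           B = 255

0.942

At 9500 K (t = 95):
  G = 288.1·(95 − 60)^(-0.07551) = 288.1·35^(-0.07551) = 288.1·0.76455 = 220.268.
At 4067 K (t = 40.67):
  G = 99.47·ln 40.67 − 161.1 = 99.47·3.7055 − 161.1 = 207.485.
Gain = 207.485 / 220.268 = 0.9420 → 0.942.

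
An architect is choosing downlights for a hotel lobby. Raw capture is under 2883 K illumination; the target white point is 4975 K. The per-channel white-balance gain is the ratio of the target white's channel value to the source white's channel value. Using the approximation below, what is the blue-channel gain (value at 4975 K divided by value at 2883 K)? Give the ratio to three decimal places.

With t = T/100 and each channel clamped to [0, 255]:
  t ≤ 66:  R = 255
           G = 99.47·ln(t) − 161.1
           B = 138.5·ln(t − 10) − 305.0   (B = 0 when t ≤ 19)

2.019

At 2883 K (t = 28.83):
  B = 138.5·ln(28.83 − 10) − 305.0 = 138.5·ln 18.83 − 305.0 = 138.5·2.9355 − 305.0 = 101.560.
At 4975 K (t = 49.75):
  B = 138.5·ln(49.75 − 10) − 305.0 = 138.5·ln 39.75 − 305.0 = 138.5·3.6826 − 305.0 = 205.041.
Gain = 205.041 / 101.560 = 2.0189 → 2.019.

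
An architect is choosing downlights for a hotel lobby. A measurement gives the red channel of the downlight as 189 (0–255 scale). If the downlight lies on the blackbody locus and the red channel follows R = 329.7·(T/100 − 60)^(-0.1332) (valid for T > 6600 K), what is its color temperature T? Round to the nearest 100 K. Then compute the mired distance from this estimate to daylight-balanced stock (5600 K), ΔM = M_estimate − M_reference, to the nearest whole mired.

-99 mireds

(t − 60)^(-0.1332) = 189/329.7 = 0.57325.
t − 60 = 0.57325^(1/-0.1332) = 0.57325^(-7.508) = 65.199, so t = 125.199.
T = 100·t = 12520 K → 12500 K to the nearest 100 K.
M_estimate = 10⁶/12500 = 80.00; M_reference = 10⁶/5600 = 178.57.
ΔM = 80.00 − 178.57 = -98.57 → -99 mireds.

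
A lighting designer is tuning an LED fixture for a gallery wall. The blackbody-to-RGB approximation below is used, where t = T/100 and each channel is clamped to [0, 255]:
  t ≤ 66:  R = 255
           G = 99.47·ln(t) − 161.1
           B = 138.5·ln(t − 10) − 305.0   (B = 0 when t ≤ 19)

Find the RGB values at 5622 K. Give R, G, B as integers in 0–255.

R=255, G=240, B=226

t = 5622/100 = 56.22; the t ≤ 66 branch applies.
R = 255 by definition for t ≤ 66.
G = 99.47·ln 56.22 − 161.1 = 99.47·4.0293 − 161.1 = 239.692.
B = 138.5·ln(56.22 − 10) − 305.0 = 138.5·ln 46.22 − 305.0 = 138.5·3.8334 − 305.0 = 225.928.
Rounded: (255, 240, 226).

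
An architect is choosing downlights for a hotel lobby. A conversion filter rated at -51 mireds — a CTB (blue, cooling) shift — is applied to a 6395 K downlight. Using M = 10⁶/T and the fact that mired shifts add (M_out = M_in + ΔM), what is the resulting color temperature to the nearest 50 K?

9500 K

M_in = 10⁶/6395 = 156.37 mireds.
M_out = 156.37 + (-51) = 105.37 mireds.
T_out = 10⁶/105.37 = 9490.2 K → 9500 K.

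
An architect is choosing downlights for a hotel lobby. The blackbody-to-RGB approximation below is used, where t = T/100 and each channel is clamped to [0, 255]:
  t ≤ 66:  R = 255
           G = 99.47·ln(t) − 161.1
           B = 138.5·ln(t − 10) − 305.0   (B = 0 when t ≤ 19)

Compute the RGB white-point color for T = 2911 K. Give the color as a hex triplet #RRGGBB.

#FFAE68

t = 2911/100 = 29.11; the t ≤ 66 branch applies.
R = 255 by definition for t ≤ 66.
G = 99.47·ln 29.11 − 161.1 = 99.47·3.3711 − 161.1 = 174.222.
B = 138.5·ln(29.11 − 10) − 305.0 = 138.5·ln 19.11 − 305.0 = 138.5·2.9502 − 305.0 = 103.604.
Rounded: (255, 174, 104).
In hex: #FFAE68.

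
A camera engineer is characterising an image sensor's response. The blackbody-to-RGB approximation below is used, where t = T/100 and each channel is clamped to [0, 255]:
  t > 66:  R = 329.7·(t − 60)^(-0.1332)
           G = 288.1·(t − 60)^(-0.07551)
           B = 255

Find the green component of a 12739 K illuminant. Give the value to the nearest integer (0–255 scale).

t = 12739/100 = 127.39; the t > 66 branch applies.
G = 288.1·(127.39 − 60)^(-0.07551) = 288.1·67.39^(-0.07551) = 288.1·0.72765 = 209.636.
Rounded: 210.

210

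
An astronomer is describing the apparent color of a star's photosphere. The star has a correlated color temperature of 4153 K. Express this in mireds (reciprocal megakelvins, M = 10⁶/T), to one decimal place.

M = 10⁶ / 4153 = 240.790 → 240.8 mireds.

240.8 mireds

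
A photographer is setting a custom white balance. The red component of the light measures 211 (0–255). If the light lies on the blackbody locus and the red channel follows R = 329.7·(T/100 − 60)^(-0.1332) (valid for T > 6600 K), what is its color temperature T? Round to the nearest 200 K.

(t − 60)^(-0.1332) = 211/329.7 = 0.63998.
t − 60 = 0.63998^(1/-0.1332) = 0.63998^(-7.508) = 28.525, so t = 88.525.
T = 100·t = 8853 K → 8800 K to the nearest 200 K.

8800 K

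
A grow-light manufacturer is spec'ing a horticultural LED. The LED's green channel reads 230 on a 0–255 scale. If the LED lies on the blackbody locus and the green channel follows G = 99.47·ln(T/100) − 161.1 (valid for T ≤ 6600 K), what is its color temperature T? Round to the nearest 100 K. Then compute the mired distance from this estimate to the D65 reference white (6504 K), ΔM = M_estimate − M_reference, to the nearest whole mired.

+42 mireds

ln t = (230 + 161.1) / 99.47 = 3.9318.
t = e^3.9318 = 51.001.
T = 100·t = 5100 K → 5100 K to the nearest 100 K.
M_estimate = 10⁶/5100 = 196.08; M_reference = 10⁶/6504 = 153.75.
ΔM = 196.08 − 153.75 = 42.33 → +42 mireds.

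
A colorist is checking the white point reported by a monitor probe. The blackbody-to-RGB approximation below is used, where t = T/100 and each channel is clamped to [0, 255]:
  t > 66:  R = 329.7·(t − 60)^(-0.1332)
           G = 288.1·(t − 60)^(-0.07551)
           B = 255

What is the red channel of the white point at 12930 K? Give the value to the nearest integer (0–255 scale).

t = 12930/100 = 129.3; the t > 66 branch applies.
R = 329.7·(129.3 − 60)^(-0.1332) = 329.7·69.3^(-0.1332) = 329.7·0.56861 = 187.471.
Rounded: 187.

187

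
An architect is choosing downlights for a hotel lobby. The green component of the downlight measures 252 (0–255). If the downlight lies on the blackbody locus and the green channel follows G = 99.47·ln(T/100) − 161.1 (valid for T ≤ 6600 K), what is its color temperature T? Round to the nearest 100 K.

ln t = (252 + 161.1) / 99.47 = 4.1530.
t = e^4.1530 = 63.625.
T = 100·t = 6363 K → 6400 K to the nearest 100 K.

6400 K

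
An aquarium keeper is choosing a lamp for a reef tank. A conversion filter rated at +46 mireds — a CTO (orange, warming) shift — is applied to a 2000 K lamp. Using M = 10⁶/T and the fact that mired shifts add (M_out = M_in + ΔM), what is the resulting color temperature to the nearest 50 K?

1850 K

M_in = 10⁶/2000 = 500.00 mireds.
M_out = 500.00 + (+46) = 546.00 mireds.
T_out = 10⁶/546.00 = 1831.5 K → 1850 K.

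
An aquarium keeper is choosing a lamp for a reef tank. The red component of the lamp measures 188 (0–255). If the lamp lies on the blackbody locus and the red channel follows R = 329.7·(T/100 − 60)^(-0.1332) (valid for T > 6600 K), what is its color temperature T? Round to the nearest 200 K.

(t − 60)^(-0.1332) = 188/329.7 = 0.57022.
t − 60 = 0.57022^(1/-0.1332) = 0.57022^(-7.508) = 67.848, so t = 127.848.
T = 100·t = 12785 K → 12800 K to the nearest 200 K.

12800 K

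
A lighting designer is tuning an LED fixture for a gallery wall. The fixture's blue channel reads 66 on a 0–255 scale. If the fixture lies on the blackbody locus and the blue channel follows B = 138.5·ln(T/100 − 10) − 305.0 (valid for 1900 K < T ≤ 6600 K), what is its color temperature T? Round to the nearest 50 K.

ln(t − 10) = (66 + 305.0) / 138.5 = 2.6787.
t − 10 = e^2.6787 = 14.566, so t = 24.566.
T = 100·t = 2457 K → 2450 K to the nearest 50 K.

2450 K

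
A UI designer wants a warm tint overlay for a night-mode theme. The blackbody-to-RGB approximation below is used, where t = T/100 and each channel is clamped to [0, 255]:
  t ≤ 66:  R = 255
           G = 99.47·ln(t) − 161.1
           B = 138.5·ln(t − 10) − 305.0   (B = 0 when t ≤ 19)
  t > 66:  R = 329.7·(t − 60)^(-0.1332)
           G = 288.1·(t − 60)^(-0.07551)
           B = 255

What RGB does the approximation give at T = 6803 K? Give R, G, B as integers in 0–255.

t = 6803/100 = 68.03; the t > 66 branch applies.
R = 329.7·(68.03 − 60)^(-0.1332) = 329.7·8.03^(-0.1332) = 329.7·0.75769 = 249.811.
G = 288.1·(68.03 − 60)^(-0.07551) = 288.1·8.03^(-0.07551) = 288.1·0.85445 = 246.166.
B = 255 by definition for t > 66.
Rounded: (250, 246, 255).

R=250, G=246, B=255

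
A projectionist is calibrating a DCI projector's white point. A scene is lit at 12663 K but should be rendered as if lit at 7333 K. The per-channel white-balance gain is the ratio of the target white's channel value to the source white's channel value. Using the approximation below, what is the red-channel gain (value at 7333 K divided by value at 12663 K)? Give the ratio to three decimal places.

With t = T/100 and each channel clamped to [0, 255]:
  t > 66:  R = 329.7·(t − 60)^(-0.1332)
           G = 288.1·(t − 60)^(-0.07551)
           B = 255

At 12663 K (t = 126.63):
  R = 329.7·(126.63 − 60)^(-0.1332) = 329.7·66.63^(-0.1332) = 329.7·0.57159 = 188.454.
At 7333 K (t = 73.33):
  R = 329.7·(73.33 − 60)^(-0.1332) = 329.7·13.33^(-0.1332) = 329.7·0.70823 = 233.503.
Gain = 233.503 / 188.454 = 1.2390 → 1.239.

1.239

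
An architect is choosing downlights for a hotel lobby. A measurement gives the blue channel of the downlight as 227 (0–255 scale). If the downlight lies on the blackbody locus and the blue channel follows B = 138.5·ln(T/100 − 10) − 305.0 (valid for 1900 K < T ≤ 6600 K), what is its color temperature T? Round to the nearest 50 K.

5650 K

ln(t − 10) = (227 + 305.0) / 138.5 = 3.8412.
t − 10 = e^3.8412 = 46.579, so t = 56.579.
T = 100·t = 5658 K → 5650 K to the nearest 50 K.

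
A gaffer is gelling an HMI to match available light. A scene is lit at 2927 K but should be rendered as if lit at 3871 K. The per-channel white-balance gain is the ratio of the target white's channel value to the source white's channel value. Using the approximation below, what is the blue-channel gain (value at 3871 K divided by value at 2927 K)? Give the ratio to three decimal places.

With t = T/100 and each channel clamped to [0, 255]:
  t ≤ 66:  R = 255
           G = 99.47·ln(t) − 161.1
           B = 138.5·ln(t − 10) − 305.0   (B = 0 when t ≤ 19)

At 2927 K (t = 29.27):
  B = 138.5·ln(29.27 − 10) − 305.0 = 138.5·ln 19.27 − 305.0 = 138.5·2.9585 − 305.0 = 104.759.
At 3871 K (t = 38.71):
  B = 138.5·ln(38.71 − 10) − 305.0 = 138.5·ln 28.71 − 305.0 = 138.5·3.3572 − 305.0 = 159.979.
Gain = 159.979 / 104.759 = 1.5271 → 1.527.

1.527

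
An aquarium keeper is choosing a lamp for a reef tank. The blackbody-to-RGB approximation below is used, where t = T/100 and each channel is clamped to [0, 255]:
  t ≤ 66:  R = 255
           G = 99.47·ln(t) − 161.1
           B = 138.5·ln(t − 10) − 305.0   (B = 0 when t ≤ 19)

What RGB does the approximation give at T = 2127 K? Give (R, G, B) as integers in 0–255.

t = 2127/100 = 21.27; the t ≤ 66 branch applies.
R = 255 by definition for t ≤ 66.
G = 99.47·ln 21.27 − 161.1 = 99.47·3.0573 − 161.1 = 143.009.
B = 138.5·ln(21.27 − 10) − 305.0 = 138.5·ln 11.27 − 305.0 = 138.5·2.4221 − 305.0 = 30.467.
Rounded: (255, 143, 30).

(255, 143, 30)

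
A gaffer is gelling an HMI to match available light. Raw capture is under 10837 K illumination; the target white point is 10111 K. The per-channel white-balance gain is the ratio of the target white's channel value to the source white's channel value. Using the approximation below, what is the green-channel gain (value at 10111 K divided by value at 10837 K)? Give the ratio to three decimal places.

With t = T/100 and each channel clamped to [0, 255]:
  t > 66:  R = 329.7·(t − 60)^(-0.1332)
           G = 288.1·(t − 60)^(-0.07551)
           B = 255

1.012

At 10837 K (t = 108.37):
  G = 288.1·(108.37 − 60)^(-0.07551) = 288.1·48.37^(-0.07551) = 288.1·0.74610 = 214.952.
At 10111 K (t = 101.11):
  G = 288.1·(101.11 − 60)^(-0.07551) = 288.1·41.11^(-0.07551) = 288.1·0.75532 = 217.608.
Gain = 217.608 / 214.952 = 1.0124 → 1.012.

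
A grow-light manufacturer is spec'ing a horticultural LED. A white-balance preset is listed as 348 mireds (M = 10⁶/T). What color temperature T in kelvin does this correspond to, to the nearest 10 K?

2870 K

T = 10⁶ / 348 = 2873.56 K → 2870 K.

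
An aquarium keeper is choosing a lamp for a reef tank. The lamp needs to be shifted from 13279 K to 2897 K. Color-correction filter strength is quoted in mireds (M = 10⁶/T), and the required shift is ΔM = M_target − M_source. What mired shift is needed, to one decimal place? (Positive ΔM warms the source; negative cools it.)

+269.9 mireds

M_source = 10⁶/13279 = 75.307; M_target = 10⁶/2897 = 345.185.
ΔM = 345.185 − 75.307 = 269.878 → +269.9 mireds, a warming shift.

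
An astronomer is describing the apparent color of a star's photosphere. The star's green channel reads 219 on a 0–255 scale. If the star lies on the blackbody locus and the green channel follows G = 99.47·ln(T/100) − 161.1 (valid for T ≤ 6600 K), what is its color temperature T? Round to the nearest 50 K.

4550 K

ln t = (219 + 161.1) / 99.47 = 3.8213.
t = e^3.8213 = 45.661.
T = 100·t = 4566 K → 4550 K to the nearest 50 K.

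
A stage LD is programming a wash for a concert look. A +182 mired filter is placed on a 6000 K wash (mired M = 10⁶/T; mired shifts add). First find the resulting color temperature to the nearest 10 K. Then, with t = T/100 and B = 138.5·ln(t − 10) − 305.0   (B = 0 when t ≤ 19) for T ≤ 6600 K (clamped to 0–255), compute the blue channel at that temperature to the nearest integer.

101

M_in = 10⁶/6000 = 166.67; M_out = 166.67 + (+182) = 348.67.
T_out = 10⁶/348.67 = 2868.1 K → 2870 K; t = 28.7.
B = 138.5·ln(28.7 − 10) − 305.0 = 138.5·ln 18.7 − 305.0 = 138.5·2.9285 − 305.0 = 100.601.
Rounded: 101.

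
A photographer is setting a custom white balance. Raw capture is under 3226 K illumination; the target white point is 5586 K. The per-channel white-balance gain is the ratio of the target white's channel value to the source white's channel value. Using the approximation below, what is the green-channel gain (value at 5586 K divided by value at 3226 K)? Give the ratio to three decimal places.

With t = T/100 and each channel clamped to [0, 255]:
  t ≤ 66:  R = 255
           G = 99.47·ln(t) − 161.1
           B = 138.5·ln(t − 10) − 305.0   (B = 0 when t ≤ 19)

1.296

At 3226 K (t = 32.26):
  G = 99.47·ln 32.26 − 161.1 = 99.47·3.4738 − 161.1 = 184.442.
At 5586 K (t = 55.86):
  G = 99.47·ln 55.86 − 161.1 = 99.47·4.0228 − 161.1 = 239.053.
Gain = 239.053 / 184.442 = 1.2961 → 1.296.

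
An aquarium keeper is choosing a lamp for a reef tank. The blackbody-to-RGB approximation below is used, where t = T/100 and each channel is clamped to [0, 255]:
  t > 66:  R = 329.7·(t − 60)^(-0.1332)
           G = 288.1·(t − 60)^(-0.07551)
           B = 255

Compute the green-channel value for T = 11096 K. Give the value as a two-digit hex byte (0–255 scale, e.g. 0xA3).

t = 11096/100 = 110.96; the t > 66 branch applies.
G = 288.1·(110.96 − 60)^(-0.07551) = 288.1·50.96^(-0.07551) = 288.1·0.74317 = 214.107.
Rounded: 214; in hex, 0xD6.

0xD6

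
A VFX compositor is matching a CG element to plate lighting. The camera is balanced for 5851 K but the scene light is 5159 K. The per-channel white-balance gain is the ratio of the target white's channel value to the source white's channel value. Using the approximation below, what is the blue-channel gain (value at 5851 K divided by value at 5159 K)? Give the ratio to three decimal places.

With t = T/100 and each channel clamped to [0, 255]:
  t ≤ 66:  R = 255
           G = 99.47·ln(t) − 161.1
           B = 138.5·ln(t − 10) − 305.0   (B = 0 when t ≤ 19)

At 5159 K (t = 51.59):
  B = 138.5·ln(51.59 − 10) − 305.0 = 138.5·ln 41.59 − 305.0 = 138.5·3.7279 − 305.0 = 211.309.
At 5851 K (t = 58.51):
  B = 138.5·ln(58.51 − 10) − 305.0 = 138.5·ln 48.51 − 305.0 = 138.5·3.8818 − 305.0 = 232.625.
Gain = 232.625 / 211.309 = 1.1009 → 1.101.

1.101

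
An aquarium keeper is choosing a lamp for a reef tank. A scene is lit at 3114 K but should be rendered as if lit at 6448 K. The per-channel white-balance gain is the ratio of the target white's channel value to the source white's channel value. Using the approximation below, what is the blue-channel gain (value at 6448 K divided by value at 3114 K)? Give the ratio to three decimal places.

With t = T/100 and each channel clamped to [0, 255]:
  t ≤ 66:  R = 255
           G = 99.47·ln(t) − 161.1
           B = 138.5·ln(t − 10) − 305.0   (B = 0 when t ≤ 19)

At 3114 K (t = 31.14):
  B = 138.5·ln(31.14 − 10) − 305.0 = 138.5·ln 21.14 − 305.0 = 138.5·3.0512 − 305.0 = 117.587.
At 6448 K (t = 64.48):
  B = 138.5·ln(64.48 − 10) − 305.0 = 138.5·ln 54.48 − 305.0 = 138.5·3.9978 − 305.0 = 248.700.
Gain = 248.700 / 117.587 = 2.1150 → 2.115.

2.115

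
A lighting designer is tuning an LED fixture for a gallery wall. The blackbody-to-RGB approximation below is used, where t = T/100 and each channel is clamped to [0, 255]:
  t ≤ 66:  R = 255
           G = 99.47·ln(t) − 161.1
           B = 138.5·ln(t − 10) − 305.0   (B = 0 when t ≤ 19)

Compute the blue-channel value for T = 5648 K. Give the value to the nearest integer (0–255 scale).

227

t = 5648/100 = 56.48; the t ≤ 66 branch applies.
B = 138.5·ln(56.48 − 10) − 305.0 = 138.5·ln 46.48 − 305.0 = 138.5·3.8390 − 305.0 = 226.705.
Rounded: 227.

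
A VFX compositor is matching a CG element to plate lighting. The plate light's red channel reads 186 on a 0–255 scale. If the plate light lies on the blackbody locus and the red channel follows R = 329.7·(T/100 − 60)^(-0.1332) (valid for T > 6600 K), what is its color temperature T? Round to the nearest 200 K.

(t − 60)^(-0.1332) = 186/329.7 = 0.56415.
t − 60 = 0.56415^(1/-0.1332) = 0.56415^(-7.508) = 73.521, so t = 133.521.
T = 100·t = 13352 K → 13400 K to the nearest 200 K.

13400 K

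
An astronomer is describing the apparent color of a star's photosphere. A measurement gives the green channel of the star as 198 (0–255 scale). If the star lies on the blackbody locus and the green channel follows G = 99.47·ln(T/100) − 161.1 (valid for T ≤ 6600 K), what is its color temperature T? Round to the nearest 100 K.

ln t = (198 + 161.1) / 99.47 = 3.6101.
t = e^3.6101 = 36.971.
T = 100·t = 3697 K → 3700 K to the nearest 100 K.

3700 K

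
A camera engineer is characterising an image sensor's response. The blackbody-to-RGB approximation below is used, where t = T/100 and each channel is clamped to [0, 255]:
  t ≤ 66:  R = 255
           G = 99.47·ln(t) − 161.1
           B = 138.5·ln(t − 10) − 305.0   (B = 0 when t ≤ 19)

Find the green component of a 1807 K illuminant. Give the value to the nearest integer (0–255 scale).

127

t = 1807/100 = 18.07; the t ≤ 66 branch applies.
G = 99.47·ln 18.07 − 161.1 = 99.47·2.8943 − 161.1 = 126.791.
Rounded: 127.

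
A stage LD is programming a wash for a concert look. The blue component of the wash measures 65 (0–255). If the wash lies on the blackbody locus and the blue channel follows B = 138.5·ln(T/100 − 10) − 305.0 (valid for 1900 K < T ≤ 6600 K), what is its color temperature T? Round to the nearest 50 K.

ln(t − 10) = (65 + 305.0) / 138.5 = 2.6715.
t − 10 = e^2.6715 = 14.461, so t = 24.461.
T = 100·t = 2446 K → 2450 K to the nearest 50 K.

2450 K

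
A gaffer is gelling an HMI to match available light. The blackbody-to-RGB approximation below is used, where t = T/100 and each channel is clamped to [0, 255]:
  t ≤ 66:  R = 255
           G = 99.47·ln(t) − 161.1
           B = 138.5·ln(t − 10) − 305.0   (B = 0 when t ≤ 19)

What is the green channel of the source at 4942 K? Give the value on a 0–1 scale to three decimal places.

t = 4942/100 = 49.42; the t ≤ 66 branch applies.
G = 99.47·ln 49.42 − 161.1 = 99.47·3.9004 − 161.1 = 226.868.
On a 0–1 scale: 226.868/255 = 0.8897 → 0.890.

0.890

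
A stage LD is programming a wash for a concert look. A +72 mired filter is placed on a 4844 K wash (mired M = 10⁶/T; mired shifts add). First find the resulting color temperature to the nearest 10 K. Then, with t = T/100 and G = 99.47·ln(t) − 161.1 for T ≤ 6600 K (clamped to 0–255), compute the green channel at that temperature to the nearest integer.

195

M_in = 10⁶/4844 = 206.44; M_out = 206.44 + (+72) = 278.44.
T_out = 10⁶/278.44 = 3591.4 K → 3590 K; t = 35.9.
G = 99.47·ln 35.9 − 161.1 = 99.47·3.5807 − 161.1 = 195.076.
Rounded: 195.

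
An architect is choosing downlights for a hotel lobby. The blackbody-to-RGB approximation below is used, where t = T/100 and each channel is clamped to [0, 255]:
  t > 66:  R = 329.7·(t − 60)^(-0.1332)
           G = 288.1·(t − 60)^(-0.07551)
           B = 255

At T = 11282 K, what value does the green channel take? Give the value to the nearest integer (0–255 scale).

214

t = 11282/100 = 112.82; the t > 66 branch applies.
G = 288.1·(112.82 − 60)^(-0.07551) = 288.1·52.82^(-0.07551) = 288.1·0.74116 = 213.528.
Rounded: 214.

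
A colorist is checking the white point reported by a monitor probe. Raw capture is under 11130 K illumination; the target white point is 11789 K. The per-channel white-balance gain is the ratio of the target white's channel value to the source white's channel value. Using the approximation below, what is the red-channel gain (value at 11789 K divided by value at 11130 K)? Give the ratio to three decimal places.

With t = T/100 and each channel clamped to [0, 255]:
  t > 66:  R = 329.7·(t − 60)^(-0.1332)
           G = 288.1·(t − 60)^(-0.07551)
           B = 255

At 11130 K (t = 111.3):
  R = 329.7·(111.3 − 60)^(-0.1332) = 329.7·51.3^(-0.1332) = 329.7·0.59185 = 195.133.
At 11789 K (t = 117.89):
  R = 329.7·(117.89 − 60)^(-0.1332) = 329.7·57.89^(-0.1332) = 329.7·0.58240 = 192.017.
Gain = 192.017 / 195.133 = 0.9840 → 0.984.

0.984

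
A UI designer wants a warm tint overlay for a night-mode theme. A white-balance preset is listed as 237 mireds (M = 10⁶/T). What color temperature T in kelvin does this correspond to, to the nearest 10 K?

T = 10⁶ / 237 = 4219.41 K → 4220 K.

4220 K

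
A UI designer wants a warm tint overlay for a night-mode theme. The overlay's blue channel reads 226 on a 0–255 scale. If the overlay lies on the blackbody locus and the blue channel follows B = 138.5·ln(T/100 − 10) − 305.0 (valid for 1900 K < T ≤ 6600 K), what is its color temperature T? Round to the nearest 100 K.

5600 K

ln(t − 10) = (226 + 305.0) / 138.5 = 3.8339.
t − 10 = e^3.8339 = 46.244, so t = 56.244.
T = 100·t = 5624 K → 5600 K to the nearest 100 K.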